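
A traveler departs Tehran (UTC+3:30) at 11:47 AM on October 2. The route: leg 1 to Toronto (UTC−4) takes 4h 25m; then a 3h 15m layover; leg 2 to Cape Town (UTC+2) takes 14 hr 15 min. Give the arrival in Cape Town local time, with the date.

8:12 AM on October 3

Convert departure to UTC: 11:47 AM − 3:30 = 8:17 AM UTC on Oct 2.
Add 4 hours and 25 minutes leg 1 → 12:42 PM UTC.
Add 3 hours and 15 minutes layover in Toronto → 3:57 PM UTC.
Add 14 hours and 15 minutes leg 2 → 6:12 AM UTC (Oct 3).
Cape Town is UTC+2:00, so local arrival = 6:12 AM + 2:00 = 8:12 AM on Oct 3.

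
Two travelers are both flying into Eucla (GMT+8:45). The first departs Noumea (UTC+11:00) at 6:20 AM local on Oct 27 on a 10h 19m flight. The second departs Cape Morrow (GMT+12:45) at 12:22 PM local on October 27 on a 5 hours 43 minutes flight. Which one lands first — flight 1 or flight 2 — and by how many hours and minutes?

the second, by 19 minutes

Flight 1 in UTC: 6:20 AM − 11:00 = 7:20 PM on Oct 26.
+10 hours 19 minutes → arrive 5:39 AM UTC on Oct 27.
Flight 2 in UTC: 12:22 PM − 12:45 = 11:37 PM on Oct 26.
+5 hours 43 minutes → arrive 5:20 AM UTC on Oct 27.
Flight 2 lands earlier by 19 minutes.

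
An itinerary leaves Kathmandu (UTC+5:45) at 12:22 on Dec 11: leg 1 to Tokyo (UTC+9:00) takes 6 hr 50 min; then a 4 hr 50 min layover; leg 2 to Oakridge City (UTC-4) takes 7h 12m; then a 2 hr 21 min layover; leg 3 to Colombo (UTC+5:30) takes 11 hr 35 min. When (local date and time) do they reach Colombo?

Convert departure to UTC: 12:22 − 5:45 = 06:37 UTC on Dec 11.
Add 6 hours 50 minutes leg 1 → 13:27 UTC.
Add 4 hours and 50 minutes layover in Tokyo → 18:17 UTC.
Add 7 hours 12 minutes leg 2 → 01:29 UTC (Dec 12).
Add 2 hours and 21 minutes layover in Oakridge City → 03:50 UTC.
Add 11 hours and 35 minutes leg 3 → 15:25 UTC.
Colombo is UTC+5:30, so local arrival = 15:25 + 5:30 = 20:55 on Dec 12.

20:55 on December 12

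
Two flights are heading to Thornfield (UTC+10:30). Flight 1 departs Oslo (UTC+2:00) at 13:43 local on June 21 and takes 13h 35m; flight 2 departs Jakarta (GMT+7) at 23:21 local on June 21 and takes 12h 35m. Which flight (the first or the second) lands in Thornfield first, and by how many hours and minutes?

the first, by 3 hours 38 minutes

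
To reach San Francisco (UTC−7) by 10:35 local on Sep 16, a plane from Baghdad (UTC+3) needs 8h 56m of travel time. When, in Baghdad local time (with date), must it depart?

11:39 on September 16

Target arrival in UTC: 10:35 + 7:00 = 17:35 on Sep 16.
Subtract 8 hours 56 minutes → departure 08:39 UTC on Sep 16.
Baghdad is UTC+3:00: 08:39 + 3:00 = 11:39 on Sep 16.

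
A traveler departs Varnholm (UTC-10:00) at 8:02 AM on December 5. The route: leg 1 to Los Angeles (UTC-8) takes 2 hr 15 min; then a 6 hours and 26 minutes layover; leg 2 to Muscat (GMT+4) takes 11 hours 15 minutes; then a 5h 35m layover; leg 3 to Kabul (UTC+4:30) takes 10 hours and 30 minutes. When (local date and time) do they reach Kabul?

Convert departure to UTC: 8:02 AM + 10:00 = 6:02 PM UTC on Dec 5.
Add 2 hours 15 minutes leg 1 → 8:17 PM UTC.
Add 6 hours and 26 minutes layover in Los Angeles → 2:43 AM UTC (Dec 6).
Add 11 hours 15 minutes leg 2 → 1:58 PM UTC.
Add 5 hours and 35 minutes layover in Muscat → 7:33 PM UTC.
Add 10 hours 30 minutes leg 3 → 6:03 AM UTC (Dec 7).
Kabul is UTC+4:30, so local arrival = 6:03 AM + 4:30 = 10:33 AM on Dec 7.

10:33 AM on December 7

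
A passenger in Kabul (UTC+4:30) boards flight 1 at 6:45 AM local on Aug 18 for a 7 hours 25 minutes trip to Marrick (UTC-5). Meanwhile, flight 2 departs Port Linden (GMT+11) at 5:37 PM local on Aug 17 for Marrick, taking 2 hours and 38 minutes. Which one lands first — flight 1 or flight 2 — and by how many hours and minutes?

Flight 1 in UTC: 6:45 AM − 4:30 = 2:15 AM on Aug 18.
+7 hours 25 minutes → arrive 9:40 AM UTC on Aug 18.
Flight 2 in UTC: 5:37 PM − 11:00 = 6:37 AM on Aug 17.
+2 hours 38 minutes → arrive 9:15 AM UTC on Aug 17.
Flight 2 lands earlier by 24 hours 25 minutes.

the second, by 24 hours 25 minutes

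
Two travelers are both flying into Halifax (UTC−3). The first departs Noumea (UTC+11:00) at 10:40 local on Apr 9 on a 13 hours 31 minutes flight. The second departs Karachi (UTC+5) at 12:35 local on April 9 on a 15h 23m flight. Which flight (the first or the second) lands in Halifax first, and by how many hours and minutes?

the first, by 9 hours 47 minutes

Flight 1 in UTC: 10:40 − 11:00 = 23:40 on Apr 8.
+13 hours 31 minutes → arrive 13:11 UTC on Apr 9.
Flight 2 in UTC: 12:35 − 5:00 = 07:35 on Apr 9.
+15 hours 23 minutes → arrive 22:58 UTC on Apr 9.
Flight 1 lands earlier by 9 hours 47 minutes.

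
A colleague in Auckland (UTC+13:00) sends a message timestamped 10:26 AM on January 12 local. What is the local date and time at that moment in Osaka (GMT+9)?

6:26 AM on January 12

In UTC: 10:26 AM − 13:00 = 9:26 PM on Jan 11.
Osaka is UTC+9:00: 9:26 PM + 9:00 = 6:26 AM on Jan 12.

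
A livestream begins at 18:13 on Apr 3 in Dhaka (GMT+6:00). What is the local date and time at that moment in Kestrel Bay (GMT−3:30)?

Kestrel Bay is 9:30 behind Dhaka.
Shift by the zone difference: 18:13 − 9:30 = 08:43 on Apr 3 in Kestrel Bay.

08:43 on Apr 3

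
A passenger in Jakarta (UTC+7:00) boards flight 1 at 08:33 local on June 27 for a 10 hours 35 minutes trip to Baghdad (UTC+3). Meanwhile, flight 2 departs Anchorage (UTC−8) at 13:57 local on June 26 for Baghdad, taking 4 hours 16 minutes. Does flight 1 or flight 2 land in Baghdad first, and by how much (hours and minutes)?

the second, by 9 hours 55 minutes

Flight 1 in UTC: 08:33 − 7:00 = 01:33 on Jun 27.
+10 hours and 35 minutes → arrive 12:08 UTC on Jun 27.
Flight 2 in UTC: 13:57 + 8:00 = 21:57 on Jun 26.
+4 hours 16 minutes → arrive 02:13 UTC on Jun 27.
Flight 2 lands earlier by 9 hours 55 minutes.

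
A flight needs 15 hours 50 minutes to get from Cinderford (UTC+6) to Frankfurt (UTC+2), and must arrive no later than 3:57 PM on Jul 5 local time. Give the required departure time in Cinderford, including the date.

4:07 AM on Jul 5

Target arrival in UTC: 3:57 PM − 2:00 = 1:57 PM on Jul 5.
Subtract 15 hours 50 minutes → departure 10:07 PM UTC on Jul 4.
Cinderford is UTC+6:00: 10:07 PM + 6:00 = 4:07 AM on Jul 5.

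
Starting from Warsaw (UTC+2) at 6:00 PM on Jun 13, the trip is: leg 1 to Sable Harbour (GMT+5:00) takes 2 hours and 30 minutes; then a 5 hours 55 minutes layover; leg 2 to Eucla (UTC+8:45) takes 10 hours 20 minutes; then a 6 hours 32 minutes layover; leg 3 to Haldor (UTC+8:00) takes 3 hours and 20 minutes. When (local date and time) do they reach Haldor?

4:37 AM on June 15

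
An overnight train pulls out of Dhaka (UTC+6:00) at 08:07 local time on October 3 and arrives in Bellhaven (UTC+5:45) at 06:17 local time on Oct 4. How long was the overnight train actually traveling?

22 hours 25 minutes

Bellhaven is 0:15 behind Dhaka.
Clock-face elapsed time (ignoring zones) is 22 hours 10 minutes.
Actual elapsed = 22 hours 10 minutes + 0:15 = 22 hours 25 minutes.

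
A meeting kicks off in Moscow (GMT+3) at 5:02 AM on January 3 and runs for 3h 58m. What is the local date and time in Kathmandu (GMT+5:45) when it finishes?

Kathmandu is 2:45 ahead of Moscow.
After 3 hours and 58 minutes it is 9:00 AM in Moscow.
Shift by the zone difference: 9:00 AM + 2:45 = 11:45 AM on Jan 3 in Kathmandu.

11:45 AM on January 3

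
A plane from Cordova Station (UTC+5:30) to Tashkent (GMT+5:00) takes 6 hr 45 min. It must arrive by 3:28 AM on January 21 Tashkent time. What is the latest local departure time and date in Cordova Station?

9:13 PM on January 20

Target arrival in UTC: 3:28 AM − 5:00 = 10:28 PM on Jan 20.
Subtract 6 hours and 45 minutes → departure 3:43 PM UTC on Jan 20.
Cordova Station is UTC+5:30: 3:43 PM + 5:30 = 9:13 PM on Jan 20.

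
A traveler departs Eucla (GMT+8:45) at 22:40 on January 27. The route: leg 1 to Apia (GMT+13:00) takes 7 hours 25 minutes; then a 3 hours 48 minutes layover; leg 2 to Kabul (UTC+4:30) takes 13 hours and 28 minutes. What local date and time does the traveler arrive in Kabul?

Convert departure to UTC: 22:40 − 8:45 = 13:55 UTC on Jan 27.
Add 7 hours 25 minutes leg 1 → 21:20 UTC.
Add 3 hours and 48 minutes layover in Apia → 01:08 UTC (Jan 28).
Add 13 hours 28 minutes leg 2 → 14:36 UTC.
Kabul is UTC+4:30, so local arrival = 14:36 + 4:30 = 19:06 on Jan 28.

19:06 on Jan 28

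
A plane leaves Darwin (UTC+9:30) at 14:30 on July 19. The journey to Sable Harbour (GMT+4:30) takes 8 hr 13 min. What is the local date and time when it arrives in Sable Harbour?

17:43 on July 19

Sable Harbour is 5:00 behind Darwin.
After 8 hours 13 minutes it is 22:43 in Darwin.
Shift by the zone difference: 22:43 − 5:00 = 17:43 on Jul 19 in Sable Harbour.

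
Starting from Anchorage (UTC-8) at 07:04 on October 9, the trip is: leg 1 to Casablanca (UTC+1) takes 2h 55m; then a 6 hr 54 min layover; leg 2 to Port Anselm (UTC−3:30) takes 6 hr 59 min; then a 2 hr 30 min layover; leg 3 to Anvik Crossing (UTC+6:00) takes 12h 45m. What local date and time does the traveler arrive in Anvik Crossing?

Convert departure to UTC: 07:04 + 8:00 = 15:04 UTC on Oct 9.
Add 2 hours and 55 minutes leg 1 → 17:59 UTC.
Add 6 hours and 54 minutes layover in Casablanca → 00:53 UTC (Oct 10).
Add 6 hours 59 minutes leg 2 → 07:52 UTC.
Add 2 hours and 30 minutes layover in Port Anselm → 10:22 UTC.
Add 12 hours and 45 minutes leg 3 → 23:07 UTC.
Anvik Crossing is UTC+6:00, so local arrival = 23:07 + 6:00 = 05:07 on Oct 11.

05:07 on October 11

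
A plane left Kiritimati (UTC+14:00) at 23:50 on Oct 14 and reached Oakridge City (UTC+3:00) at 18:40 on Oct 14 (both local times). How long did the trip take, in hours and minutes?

5 hours 50 minutes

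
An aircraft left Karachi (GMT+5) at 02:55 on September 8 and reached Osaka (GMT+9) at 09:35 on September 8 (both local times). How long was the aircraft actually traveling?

Departure in UTC: 02:55 − 5:00 = 21:55 on Sep 7.
Arrival in UTC: 09:35 − 9:00 = 00:35 on Sep 8.
Elapsed = 00:35 − 21:55 (+1 day) = 2 hours 40 minutes.

2 hours 40 minutes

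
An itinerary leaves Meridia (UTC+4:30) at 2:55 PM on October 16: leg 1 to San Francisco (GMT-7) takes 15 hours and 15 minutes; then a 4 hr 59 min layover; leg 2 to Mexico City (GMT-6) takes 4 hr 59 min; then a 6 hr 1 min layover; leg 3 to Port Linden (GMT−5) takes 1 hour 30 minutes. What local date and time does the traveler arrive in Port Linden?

2:09 PM on October 17

Convert departure to UTC: 2:55 PM − 4:30 = 10:25 AM UTC on Oct 16.
Add 15 hours 15 minutes leg 1 → 1:40 AM UTC (Oct 17).
Add 4 hours 59 minutes layover in San Francisco → 6:39 AM UTC.
Add 4 hours and 59 minutes leg 2 → 11:38 AM UTC.
Add 6 hours 1 minute layover in Mexico City → 5:39 PM UTC.
Add 1 hour 30 minutes leg 3 → 7:09 PM UTC.
Port Linden is UTC−5:00, so local arrival = 7:09 PM − 5:00 = 2:09 PM on Oct 17.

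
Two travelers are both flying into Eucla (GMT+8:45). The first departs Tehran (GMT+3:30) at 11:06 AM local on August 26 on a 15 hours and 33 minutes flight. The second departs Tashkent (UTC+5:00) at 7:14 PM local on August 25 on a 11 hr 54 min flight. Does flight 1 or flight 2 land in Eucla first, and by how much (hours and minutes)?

the second, by 21 hours 1 minute

Flight 1 in UTC: 11:06 AM − 3:30 = 7:36 AM on Aug 26.
+15 hours 33 minutes → arrive 11:09 PM UTC on Aug 26.
Flight 2 in UTC: 7:14 PM − 5:00 = 2:14 PM on Aug 25.
+11 hours and 54 minutes → arrive 2:08 AM UTC on Aug 26.
Flight 2 lands earlier by 21 hours 1 minute.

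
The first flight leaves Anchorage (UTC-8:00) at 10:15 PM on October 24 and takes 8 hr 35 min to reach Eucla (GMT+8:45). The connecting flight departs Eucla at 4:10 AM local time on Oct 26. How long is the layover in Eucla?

4 hours 35 minutes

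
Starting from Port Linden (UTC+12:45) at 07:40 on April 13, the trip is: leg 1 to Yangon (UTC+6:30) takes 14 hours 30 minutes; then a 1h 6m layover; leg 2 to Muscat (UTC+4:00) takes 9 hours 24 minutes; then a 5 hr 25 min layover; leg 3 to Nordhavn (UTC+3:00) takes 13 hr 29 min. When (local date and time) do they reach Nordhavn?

17:49 on Apr 14

Convert departure to UTC: 07:40 − 12:45 = 18:55 UTC on Apr 12.
Add 14 hours and 30 minutes leg 1 → 09:25 UTC (Apr 13).
Add 1 hour and 6 minutes layover in Yangon → 10:31 UTC.
Add 9 hours 24 minutes leg 2 → 19:55 UTC.
Add 5 hours 25 minutes layover in Muscat → 01:20 UTC (Apr 14).
Add 13 hours 29 minutes leg 3 → 14:49 UTC.
Nordhavn is UTC+3:00, so local arrival = 14:49 + 3:00 = 17:49 on Apr 14.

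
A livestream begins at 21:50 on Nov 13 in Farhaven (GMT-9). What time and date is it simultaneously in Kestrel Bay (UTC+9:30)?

Kestrel Bay is 18:30 ahead of Farhaven.
Shift by the zone difference: 21:50 + 18:30 = 16:20 on Nov 14 in Kestrel Bay.

16:20 on November 14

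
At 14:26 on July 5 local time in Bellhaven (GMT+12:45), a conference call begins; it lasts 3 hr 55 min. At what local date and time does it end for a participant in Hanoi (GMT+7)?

12:36 on July 5

Convert start to UTC: 14:26 − 12:45 = 01:41 UTC on Jul 5.
Add 3 hours 55 minutes duration → 05:36 UTC.
Hanoi is UTC+7:00, so local end time = 05:36 + 7:00 = 12:36 on Jul 5.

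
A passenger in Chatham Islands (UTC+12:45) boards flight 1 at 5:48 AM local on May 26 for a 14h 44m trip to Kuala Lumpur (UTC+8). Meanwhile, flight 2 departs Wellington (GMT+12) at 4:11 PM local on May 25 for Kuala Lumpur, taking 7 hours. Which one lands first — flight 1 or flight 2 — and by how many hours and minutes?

the second, by 20 hours 36 minutes

Flight 1 in UTC: 5:48 AM − 12:45 = 5:03 PM on May 25.
+14 hours 44 minutes → arrive 7:47 AM UTC on May 26.
Flight 2 in UTC: 4:11 PM − 12:00 = 4:11 AM on May 25.
+7 hours → arrive 11:11 AM UTC on May 25.
Flight 2 lands earlier by 20 hours 36 minutes.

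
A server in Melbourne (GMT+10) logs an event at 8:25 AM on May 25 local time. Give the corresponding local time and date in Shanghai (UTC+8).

In UTC: 8:25 AM − 10:00 = 10:25 PM on May 24.
Shanghai is UTC+8:00: 10:25 PM + 8:00 = 6:25 AM on May 25.

6:25 AM on May 25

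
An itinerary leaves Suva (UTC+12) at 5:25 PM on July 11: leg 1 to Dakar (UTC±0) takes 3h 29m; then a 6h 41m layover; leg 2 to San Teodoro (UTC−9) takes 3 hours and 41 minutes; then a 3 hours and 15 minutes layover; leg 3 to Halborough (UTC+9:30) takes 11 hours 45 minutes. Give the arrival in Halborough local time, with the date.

Convert departure to UTC: 5:25 PM − 12:00 = 5:25 AM UTC on Jul 11.
Add 3 hours and 29 minutes leg 1 → 8:54 AM UTC.
Add 6 hours and 41 minutes layover in Dakar → 3:35 PM UTC.
Add 3 hours and 41 minutes leg 2 → 7:16 PM UTC.
Add 3 hours and 15 minutes layover in San Teodoro → 10:31 PM UTC.
Add 11 hours and 45 minutes leg 3 → 10:16 AM UTC (Jul 12).
Halborough is UTC+9:30, so local arrival = 10:16 AM + 9:30 = 7:46 PM on Jul 12.

7:46 PM on July 12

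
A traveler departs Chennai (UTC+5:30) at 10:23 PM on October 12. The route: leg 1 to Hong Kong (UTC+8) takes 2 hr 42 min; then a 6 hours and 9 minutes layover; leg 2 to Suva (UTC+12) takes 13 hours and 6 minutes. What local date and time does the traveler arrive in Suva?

2:50 AM on Oct 14

Convert departure to UTC: 10:23 PM − 5:30 = 4:53 PM UTC on Oct 12.
Add 2 hours 42 minutes leg 1 → 7:35 PM UTC.
Add 6 hours 9 minutes layover in Hong Kong → 1:44 AM UTC (Oct 13).
Add 13 hours and 6 minutes leg 2 → 2:50 PM UTC.
Suva is UTC+12:00, so local arrival = 2:50 PM + 12:00 = 2:50 AM on Oct 14.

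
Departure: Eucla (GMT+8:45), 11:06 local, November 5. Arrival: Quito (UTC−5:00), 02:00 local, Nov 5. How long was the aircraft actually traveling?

Departure in UTC: 11:06 − 8:45 = 02:21 on Nov 5.
Arrival in UTC: 02:00 + 5:00 = 07:00 on Nov 5.
Elapsed = 07:00 − 02:21 = 4 hours 39 minutes.

4 hours 39 minutes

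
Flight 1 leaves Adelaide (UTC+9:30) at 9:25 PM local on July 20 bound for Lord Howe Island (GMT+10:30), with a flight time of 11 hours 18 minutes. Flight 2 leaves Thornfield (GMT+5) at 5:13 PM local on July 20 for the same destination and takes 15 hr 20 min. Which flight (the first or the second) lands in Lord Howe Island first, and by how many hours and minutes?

the first, by 4 hours 20 minutes

Flight 1 in UTC: 9:25 PM − 9:30 = 11:55 AM on Jul 20.
+11 hours 18 minutes → arrive 11:13 PM UTC on Jul 20.
Flight 2 in UTC: 5:13 PM − 5:00 = 12:13 PM on Jul 20.
+15 hours and 20 minutes → arrive 3:33 AM UTC on Jul 21.
Flight 1 lands earlier by 4 hours 20 minutes.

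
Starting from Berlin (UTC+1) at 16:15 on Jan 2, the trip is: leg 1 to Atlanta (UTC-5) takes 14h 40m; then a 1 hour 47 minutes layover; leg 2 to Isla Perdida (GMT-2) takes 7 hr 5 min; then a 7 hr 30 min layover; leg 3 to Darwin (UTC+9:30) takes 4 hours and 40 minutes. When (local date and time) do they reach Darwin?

Convert departure to UTC: 16:15 − 1:00 = 15:15 UTC on Jan 2.
Add 14 hours 40 minutes leg 1 → 05:55 UTC (Jan 3).
Add 1 hour 47 minutes layover in Atlanta → 07:42 UTC.
Add 7 hours and 5 minutes leg 2 → 14:47 UTC.
Add 7 hours 30 minutes layover in Isla Perdida → 22:17 UTC.
Add 4 hours 40 minutes leg 3 → 02:57 UTC (Jan 4).
Darwin is UTC+9:30, so local arrival = 02:57 + 9:30 = 12:27 on Jan 4.

12:27 on January 4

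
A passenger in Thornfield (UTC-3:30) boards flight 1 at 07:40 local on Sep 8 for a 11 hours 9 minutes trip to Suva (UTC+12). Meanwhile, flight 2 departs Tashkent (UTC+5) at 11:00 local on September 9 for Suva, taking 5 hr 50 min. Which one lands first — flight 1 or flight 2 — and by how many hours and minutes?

the first, by 13 hours 31 minutes

Flight 1 in UTC: 07:40 + 3:30 = 11:10 on Sep 8.
+11 hours and 9 minutes → arrive 22:19 UTC on Sep 8.
Flight 2 in UTC: 11:00 − 5:00 = 06:00 on Sep 9.
+5 hours 50 minutes → arrive 11:50 UTC on Sep 9.
Flight 1 lands earlier by 13 hours 31 minutes.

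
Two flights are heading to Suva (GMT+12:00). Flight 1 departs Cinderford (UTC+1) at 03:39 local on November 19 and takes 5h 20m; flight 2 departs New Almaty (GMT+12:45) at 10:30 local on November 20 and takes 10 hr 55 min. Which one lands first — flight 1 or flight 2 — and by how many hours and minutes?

Flight 1 in UTC: 03:39 − 1:00 = 02:39 on Nov 19.
+5 hours 20 minutes → arrive 07:59 UTC on Nov 19.
Flight 2 in UTC: 10:30 − 12:45 = 21:45 on Nov 19.
+10 hours and 55 minutes → arrive 08:40 UTC on Nov 20.
Flight 1 lands earlier by 24 hours 41 minutes.

the first, by 24 hours 41 minutes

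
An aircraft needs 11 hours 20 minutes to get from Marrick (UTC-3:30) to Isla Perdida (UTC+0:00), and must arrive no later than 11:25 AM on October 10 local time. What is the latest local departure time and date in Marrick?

8:35 PM on October 9

Target arrival is already UTC: 11:25 AM on Oct 10.
Subtract 11 hours 20 minutes → departure 12:05 AM UTC on Oct 10.
Marrick is UTC−3:30: 12:05 AM − 3:30 = 8:35 PM on Oct 9.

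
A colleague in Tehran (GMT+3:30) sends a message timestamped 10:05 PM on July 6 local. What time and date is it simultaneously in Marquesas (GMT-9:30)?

9:05 AM on Jul 6

In UTC: 10:05 PM − 3:30 = 6:35 PM on Jul 6.
Marquesas is UTC−9:30: 6:35 PM − 9:30 = 9:05 AM on Jul 6.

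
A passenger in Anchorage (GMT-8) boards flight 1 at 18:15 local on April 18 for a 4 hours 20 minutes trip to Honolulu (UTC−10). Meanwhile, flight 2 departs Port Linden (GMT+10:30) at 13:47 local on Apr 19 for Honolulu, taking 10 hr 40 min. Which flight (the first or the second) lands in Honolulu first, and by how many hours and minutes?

the first, by 7 hours 22 minutes

Flight 1 in UTC: 18:15 + 8:00 = 02:15 on Apr 19.
+4 hours 20 minutes → arrive 06:35 UTC on Apr 19.
Flight 2 in UTC: 13:47 − 10:30 = 03:17 on Apr 19.
+10 hours and 40 minutes → arrive 13:57 UTC on Apr 19.
Flight 1 lands earlier by 7 hours 22 minutes.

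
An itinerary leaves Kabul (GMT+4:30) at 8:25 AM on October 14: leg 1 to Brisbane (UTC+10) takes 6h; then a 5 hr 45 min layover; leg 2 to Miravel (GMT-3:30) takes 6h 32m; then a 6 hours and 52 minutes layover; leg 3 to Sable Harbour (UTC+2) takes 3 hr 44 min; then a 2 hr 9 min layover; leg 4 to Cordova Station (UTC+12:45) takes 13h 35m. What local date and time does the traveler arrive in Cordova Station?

Convert departure to UTC: 8:25 AM − 4:30 = 3:55 AM UTC on Oct 14.
Add 6 hours leg 1 → 9:55 AM UTC.
Add 5 hours 45 minutes layover in Brisbane → 3:40 PM UTC.
Add 6 hours 32 minutes leg 2 → 10:12 PM UTC.
Add 6 hours and 52 minutes layover in Miravel → 5:04 AM UTC (Oct 15).
Add 3 hours and 44 minutes leg 3 → 8:48 AM UTC.
Add 2 hours 9 minutes layover in Sable Harbour → 10:57 AM UTC.
Add 13 hours 35 minutes leg 4 → 12:32 AM UTC (Oct 16).
Cordova Station is UTC+12:45, so local arrival = 12:32 AM + 12:45 = 1:17 PM on Oct 16.

1:17 PM on October 16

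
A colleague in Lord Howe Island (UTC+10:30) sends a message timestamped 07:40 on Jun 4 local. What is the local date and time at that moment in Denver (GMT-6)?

15:10 on June 3

Denver is 16:30 behind Lord Howe Island.
Shift by the zone difference: 07:40 − 16:30 = 15:10 on Jun 3 in Denver.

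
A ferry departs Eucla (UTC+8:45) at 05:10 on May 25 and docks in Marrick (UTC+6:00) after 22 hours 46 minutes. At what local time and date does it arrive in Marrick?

Marrick is 2:45 behind Eucla.
After 22 hours and 46 minutes it is 03:56 (May 26) in Eucla.
Shift by the zone difference: 03:56 − 2:45 = 01:11 on May 26 in Marrick.

01:11 on May 26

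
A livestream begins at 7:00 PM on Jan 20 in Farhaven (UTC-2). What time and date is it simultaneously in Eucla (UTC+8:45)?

5:45 AM on January 21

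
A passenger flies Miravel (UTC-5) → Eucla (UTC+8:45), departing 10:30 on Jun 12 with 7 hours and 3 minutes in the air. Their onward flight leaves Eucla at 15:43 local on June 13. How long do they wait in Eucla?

8 hours 25 minutes

Convert departure to UTC: 10:30 + 5:00 = 15:30 UTC on Jun 12.
Add 7 hours and 3 minutes flight time → 22:33 UTC.
Eucla is UTC+8:45, so local arrival = 22:33 + 8:45 = 07:18 on Jun 13.
Layover = 15:43 − 07:18 = 8 hours 25 minutes.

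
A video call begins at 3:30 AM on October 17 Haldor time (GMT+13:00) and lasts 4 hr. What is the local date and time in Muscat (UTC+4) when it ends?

10:30 PM on October 16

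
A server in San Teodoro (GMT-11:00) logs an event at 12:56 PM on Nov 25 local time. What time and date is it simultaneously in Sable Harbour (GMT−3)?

In UTC: 12:56 PM + 11:00 = 11:56 PM on Nov 25.
Sable Harbour is UTC−3:00: 11:56 PM − 3:00 = 8:56 PM on Nov 25.

8:56 PM on November 25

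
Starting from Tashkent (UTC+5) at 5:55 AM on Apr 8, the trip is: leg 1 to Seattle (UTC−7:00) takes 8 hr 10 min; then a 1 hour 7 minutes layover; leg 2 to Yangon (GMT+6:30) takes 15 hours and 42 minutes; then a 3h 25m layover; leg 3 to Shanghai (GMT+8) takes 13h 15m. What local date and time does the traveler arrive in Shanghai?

2:34 AM on Apr 10

Convert departure to UTC: 5:55 AM − 5:00 = 12:55 AM UTC on Apr 8.
Add 8 hours and 10 minutes leg 1 → 9:05 AM UTC.
Add 1 hour and 7 minutes layover in Seattle → 10:12 AM UTC.
Add 15 hours 42 minutes leg 2 → 1:54 AM UTC (Apr 9).
Add 3 hours 25 minutes layover in Yangon → 5:19 AM UTC.
Add 13 hours 15 minutes leg 3 → 6:34 PM UTC.
Shanghai is UTC+8:00, so local arrival = 6:34 PM + 8:00 = 2:34 AM on Apr 10.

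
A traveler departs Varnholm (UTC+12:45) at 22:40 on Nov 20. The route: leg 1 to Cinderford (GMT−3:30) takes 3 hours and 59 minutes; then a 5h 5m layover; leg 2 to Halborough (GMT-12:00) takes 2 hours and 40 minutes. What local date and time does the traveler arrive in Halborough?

Convert departure to UTC: 22:40 − 12:45 = 09:55 UTC on Nov 20.
Add 3 hours 59 minutes leg 1 → 13:54 UTC.
Add 5 hours 5 minutes layover in Cinderford → 18:59 UTC.
Add 2 hours 40 minutes leg 2 → 21:39 UTC.
Halborough is UTC−12:00, so local arrival = 21:39 − 12:00 = 09:39 on Nov 20.

09:39 on Nov 20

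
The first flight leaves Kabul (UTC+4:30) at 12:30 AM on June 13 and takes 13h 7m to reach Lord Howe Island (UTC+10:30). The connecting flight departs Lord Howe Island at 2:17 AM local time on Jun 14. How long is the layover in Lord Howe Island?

6 hours 40 minutes

Convert departure to UTC: 12:30 AM − 4:30 = 8:00 PM UTC on Jun 12.
Add 13 hours and 7 minutes flight time → 9:07 AM UTC (Jun 13).
Lord Howe Island is UTC+10:30, so local arrival = 9:07 AM + 10:30 = 7:37 PM on Jun 13.
Layover = 2:17 AM − 7:37 PM (+1 day) = 6 hours 40 minutes.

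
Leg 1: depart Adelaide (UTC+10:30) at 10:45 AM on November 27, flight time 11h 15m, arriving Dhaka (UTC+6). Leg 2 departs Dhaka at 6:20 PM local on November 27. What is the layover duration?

50 minutes

Convert departure to UTC: 10:45 AM − 10:30 = 12:15 AM UTC on Nov 27.
Add 11 hours and 15 minutes flight time → 11:30 AM UTC.
Dhaka is UTC+6:00, so local arrival = 11:30 AM + 6:00 = 5:30 PM on Nov 27.
Layover = 6:20 PM − 5:30 PM = 50 minutes.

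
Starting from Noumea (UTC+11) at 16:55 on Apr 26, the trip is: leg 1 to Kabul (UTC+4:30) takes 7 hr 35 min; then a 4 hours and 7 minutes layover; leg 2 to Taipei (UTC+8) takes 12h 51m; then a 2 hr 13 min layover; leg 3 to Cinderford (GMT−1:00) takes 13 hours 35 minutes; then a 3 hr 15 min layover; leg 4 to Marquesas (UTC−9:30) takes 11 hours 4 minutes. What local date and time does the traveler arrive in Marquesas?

03:05 on April 28

Convert departure to UTC: 16:55 − 11:00 = 05:55 UTC on Apr 26.
Add 7 hours and 35 minutes leg 1 → 13:30 UTC.
Add 4 hours 7 minutes layover in Kabul → 17:37 UTC.
Add 12 hours 51 minutes leg 2 → 06:28 UTC (Apr 27).
Add 2 hours 13 minutes layover in Taipei → 08:41 UTC.
Add 13 hours 35 minutes leg 3 → 22:16 UTC.
Add 3 hours 15 minutes layover in Cinderford → 01:31 UTC (Apr 28).
Add 11 hours 4 minutes leg 4 → 12:35 UTC.
Marquesas is UTC−9:30, so local arrival = 12:35 − 9:30 = 03:05 on Apr 28.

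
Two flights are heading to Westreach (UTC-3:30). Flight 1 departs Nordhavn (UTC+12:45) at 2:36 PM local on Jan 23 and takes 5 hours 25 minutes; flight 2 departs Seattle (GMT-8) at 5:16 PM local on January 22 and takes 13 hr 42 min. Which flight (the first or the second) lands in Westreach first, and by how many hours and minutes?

the first, by 7 hours 42 minutes

Flight 1 in UTC: 2:36 PM − 12:45 = 1:51 AM on Jan 23.
+5 hours and 25 minutes → arrive 7:16 AM UTC on Jan 23.
Flight 2 in UTC: 5:16 PM + 8:00 = 1:16 AM on Jan 23.
+13 hours and 42 minutes → arrive 2:58 PM UTC on Jan 23.
Flight 1 lands earlier by 7 hours 42 minutes.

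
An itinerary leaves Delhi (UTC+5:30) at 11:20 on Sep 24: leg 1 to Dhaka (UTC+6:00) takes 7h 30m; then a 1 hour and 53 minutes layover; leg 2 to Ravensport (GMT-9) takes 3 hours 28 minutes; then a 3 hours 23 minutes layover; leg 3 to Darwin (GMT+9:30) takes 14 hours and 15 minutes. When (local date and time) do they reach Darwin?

21:49 on September 25

Convert departure to UTC: 11:20 − 5:30 = 05:50 UTC on Sep 24.
Add 7 hours 30 minutes leg 1 → 13:20 UTC.
Add 1 hour 53 minutes layover in Dhaka → 15:13 UTC.
Add 3 hours and 28 minutes leg 2 → 18:41 UTC.
Add 3 hours 23 minutes layover in Ravensport → 22:04 UTC.
Add 14 hours and 15 minutes leg 3 → 12:19 UTC (Sep 25).
Darwin is UTC+9:30, so local arrival = 12:19 + 9:30 = 21:49 on Sep 25.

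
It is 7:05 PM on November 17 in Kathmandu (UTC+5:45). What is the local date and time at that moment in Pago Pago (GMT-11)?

2:20 AM on Nov 17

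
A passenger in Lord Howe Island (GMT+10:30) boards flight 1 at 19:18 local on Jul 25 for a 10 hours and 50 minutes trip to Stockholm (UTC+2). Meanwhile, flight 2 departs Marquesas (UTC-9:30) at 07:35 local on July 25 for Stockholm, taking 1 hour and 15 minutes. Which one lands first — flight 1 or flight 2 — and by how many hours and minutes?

the second, by 1 hour 18 minutes

Flight 1 in UTC: 19:18 − 10:30 = 08:48 on Jul 25.
+10 hours and 50 minutes → arrive 19:38 UTC on Jul 25.
Flight 2 in UTC: 07:35 + 9:30 = 17:05 on Jul 25.
+1 hour 15 minutes → arrive 18:20 UTC on Jul 25.
Flight 2 lands earlier by 1 hour 18 minutes.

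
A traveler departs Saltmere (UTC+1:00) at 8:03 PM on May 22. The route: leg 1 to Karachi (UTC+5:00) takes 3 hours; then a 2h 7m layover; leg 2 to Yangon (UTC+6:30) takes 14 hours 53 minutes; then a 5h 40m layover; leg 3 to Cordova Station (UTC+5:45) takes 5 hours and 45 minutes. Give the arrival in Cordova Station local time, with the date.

8:13 AM on May 24

Convert departure to UTC: 8:03 PM − 1:00 = 7:03 PM UTC on May 22.
Add 3 hours leg 1 → 10:03 PM UTC.
Add 2 hours 7 minutes layover in Karachi → 12:10 AM UTC (May 23).
Add 14 hours and 53 minutes leg 2 → 3:03 PM UTC.
Add 5 hours 40 minutes layover in Yangon → 8:43 PM UTC.
Add 5 hours 45 minutes leg 3 → 2:28 AM UTC (May 24).
Cordova Station is UTC+5:45, so local arrival = 2:28 AM + 5:45 = 8:13 AM on May 24.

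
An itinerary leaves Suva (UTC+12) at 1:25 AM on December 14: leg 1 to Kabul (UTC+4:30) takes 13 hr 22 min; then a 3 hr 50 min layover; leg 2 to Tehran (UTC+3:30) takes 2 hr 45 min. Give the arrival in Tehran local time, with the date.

Convert departure to UTC: 1:25 AM − 12:00 = 1:25 PM UTC on Dec 13.
Add 13 hours 22 minutes leg 1 → 2:47 AM UTC (Dec 14).
Add 3 hours 50 minutes layover in Kabul → 6:37 AM UTC.
Add 2 hours 45 minutes leg 2 → 9:22 AM UTC.
Tehran is UTC+3:30, so local arrival = 9:22 AM + 3:30 = 12:52 PM on Dec 14.

12:52 PM on December 14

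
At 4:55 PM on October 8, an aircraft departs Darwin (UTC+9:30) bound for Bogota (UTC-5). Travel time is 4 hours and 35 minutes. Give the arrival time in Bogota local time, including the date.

Convert departure to UTC: 4:55 PM − 9:30 = 7:25 AM UTC on Oct 8.
Add 4 hours 35 minutes travel time → 12:00 PM UTC.
Bogota is UTC−5:00, so local arrival = 12:00 PM − 5:00 = 7:00 AM on Oct 8.

7:00 AM on October 8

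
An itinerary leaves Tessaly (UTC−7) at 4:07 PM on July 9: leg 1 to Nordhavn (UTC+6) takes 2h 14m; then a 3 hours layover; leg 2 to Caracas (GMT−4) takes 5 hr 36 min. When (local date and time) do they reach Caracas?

Convert departure to UTC: 4:07 PM + 7:00 = 11:07 PM UTC on Jul 9.
Add 2 hours and 14 minutes leg 1 → 1:21 AM UTC (Jul 10).
Add 3 hours layover in Nordhavn → 4:21 AM UTC.
Add 5 hours and 36 minutes leg 2 → 9:57 AM UTC.
Caracas is UTC−4:00, so local arrival = 9:57 AM − 4:00 = 5:57 AM on Jul 10.

5:57 AM on Jul 10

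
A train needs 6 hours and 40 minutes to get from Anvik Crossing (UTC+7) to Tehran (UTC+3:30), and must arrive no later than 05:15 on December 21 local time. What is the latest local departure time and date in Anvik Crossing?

02:05 on Dec 21

Target arrival in UTC: 05:15 − 3:30 = 01:45 on Dec 21.
Subtract 6 hours 40 minutes → departure 19:05 UTC on Dec 20.
Anvik Crossing is UTC+7:00: 19:05 + 7:00 = 02:05 on Dec 21.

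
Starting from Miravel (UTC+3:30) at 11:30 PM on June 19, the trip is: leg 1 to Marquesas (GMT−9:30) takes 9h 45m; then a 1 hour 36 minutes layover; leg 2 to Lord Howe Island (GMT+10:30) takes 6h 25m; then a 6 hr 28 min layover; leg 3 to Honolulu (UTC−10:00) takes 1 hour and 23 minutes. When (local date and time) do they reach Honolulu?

Convert departure to UTC: 11:30 PM − 3:30 = 8:00 PM UTC on Jun 19.
Add 9 hours and 45 minutes leg 1 → 5:45 AM UTC (Jun 20).
Add 1 hour 36 minutes layover in Marquesas → 7:21 AM UTC.
Add 6 hours and 25 minutes leg 2 → 1:46 PM UTC.
Add 6 hours and 28 minutes layover in Lord Howe Island → 8:14 PM UTC.
Add 1 hour and 23 minutes leg 3 → 9:37 PM UTC.
Honolulu is UTC−10:00, so local arrival = 9:37 PM − 10:00 = 11:37 AM on Jun 20.

11:37 AM on June 20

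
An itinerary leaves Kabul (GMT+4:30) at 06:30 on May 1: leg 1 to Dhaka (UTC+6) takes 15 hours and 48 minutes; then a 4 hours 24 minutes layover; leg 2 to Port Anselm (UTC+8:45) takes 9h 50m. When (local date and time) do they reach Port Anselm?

16:47 on May 2

Convert departure to UTC: 06:30 − 4:30 = 02:00 UTC on May 1.
Add 15 hours and 48 minutes leg 1 → 17:48 UTC.
Add 4 hours 24 minutes layover in Dhaka → 22:12 UTC.
Add 9 hours and 50 minutes leg 2 → 08:02 UTC (May 2).
Port Anselm is UTC+8:45, so local arrival = 08:02 + 8:45 = 16:47 on May 2.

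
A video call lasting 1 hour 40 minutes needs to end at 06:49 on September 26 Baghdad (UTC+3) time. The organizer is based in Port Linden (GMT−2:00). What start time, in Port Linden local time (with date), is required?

Target end time in UTC: 06:49 − 3:00 = 03:49 on Sep 26.
Subtract 1 hour and 40 minutes → start 02:09 UTC on Sep 26.
Port Linden is UTC−2:00: 02:09 − 2:00 = 00:09 on Sep 26.

00:09 on September 26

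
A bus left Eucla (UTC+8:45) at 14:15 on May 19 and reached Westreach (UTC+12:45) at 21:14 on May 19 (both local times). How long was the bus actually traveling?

2 hours 59 minutes

Departure in UTC: 14:15 − 8:45 = 05:30 on May 19.
Arrival in UTC: 21:14 − 12:45 = 08:29 on May 19.
Elapsed = 08:29 − 05:30 = 2 hours 59 minutes.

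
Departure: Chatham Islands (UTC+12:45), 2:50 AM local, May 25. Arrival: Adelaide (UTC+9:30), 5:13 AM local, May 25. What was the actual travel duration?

Departure in UTC: 2:50 AM − 12:45 = 2:05 PM on May 24.
Arrival in UTC: 5:13 AM − 9:30 = 7:43 PM on May 24.
Elapsed = 7:43 PM − 2:05 PM = 5 hours 38 minutes.

5 hours 38 minutes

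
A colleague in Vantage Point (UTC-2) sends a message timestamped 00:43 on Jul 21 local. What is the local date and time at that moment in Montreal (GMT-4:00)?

22:43 on July 20

In UTC: 00:43 + 2:00 = 02:43 on Jul 21.
Montreal is UTC−4:00: 02:43 − 4:00 = 22:43 on Jul 20.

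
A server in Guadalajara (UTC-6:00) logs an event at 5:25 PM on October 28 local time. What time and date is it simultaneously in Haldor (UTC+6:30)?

5:55 AM on Oct 29

In UTC: 5:25 PM + 6:00 = 11:25 PM on Oct 28.
Haldor is UTC+6:30: 11:25 PM + 6:30 = 5:55 AM on Oct 29.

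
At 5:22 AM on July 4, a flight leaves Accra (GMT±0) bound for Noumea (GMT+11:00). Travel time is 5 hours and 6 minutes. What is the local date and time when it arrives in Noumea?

9:28 PM on Jul 4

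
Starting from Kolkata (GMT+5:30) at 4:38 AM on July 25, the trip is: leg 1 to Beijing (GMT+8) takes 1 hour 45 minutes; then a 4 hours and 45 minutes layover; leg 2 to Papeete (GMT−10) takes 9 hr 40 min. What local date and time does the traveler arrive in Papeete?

5:18 AM on Jul 25

Convert departure to UTC: 4:38 AM − 5:30 = 11:08 PM UTC on Jul 24.
Add 1 hour and 45 minutes leg 1 → 12:53 AM UTC (Jul 25).
Add 4 hours 45 minutes layover in Beijing → 5:38 AM UTC.
Add 9 hours 40 minutes leg 2 → 3:18 PM UTC.
Papeete is UTC−10:00, so local arrival = 3:18 PM − 10:00 = 5:18 AM on Jul 25.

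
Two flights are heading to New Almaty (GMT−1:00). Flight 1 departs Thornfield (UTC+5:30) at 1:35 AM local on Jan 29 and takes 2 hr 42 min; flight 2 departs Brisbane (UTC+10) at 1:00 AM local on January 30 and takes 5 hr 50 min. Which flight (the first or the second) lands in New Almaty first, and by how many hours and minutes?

the first, by 22 hours 3 minutes

Flight 1 in UTC: 1:35 AM − 5:30 = 8:05 PM on Jan 28.
+2 hours 42 minutes → arrive 10:47 PM UTC on Jan 28.
Flight 2 in UTC: 1:00 AM − 10:00 = 3:00 PM on Jan 29.
+5 hours and 50 minutes → arrive 8:50 PM UTC on Jan 29.
Flight 1 lands earlier by 22 hours 3 minutes.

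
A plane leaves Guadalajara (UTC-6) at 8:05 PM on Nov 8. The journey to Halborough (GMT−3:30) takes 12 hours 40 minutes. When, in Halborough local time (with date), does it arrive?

Convert departure to UTC: 8:05 PM + 6:00 = 2:05 AM UTC on Nov 9.
Add 12 hours 40 minutes travel time → 2:45 PM UTC.
Halborough is UTC−3:30, so local arrival = 2:45 PM − 3:30 = 11:15 AM on Nov 9.

11:15 AM on November 9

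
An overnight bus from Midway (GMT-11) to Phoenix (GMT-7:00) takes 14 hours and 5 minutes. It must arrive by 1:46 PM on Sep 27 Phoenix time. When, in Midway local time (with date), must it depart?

7:41 PM on September 26

Target arrival in UTC: 1:46 PM + 7:00 = 8:46 PM on Sep 27.
Subtract 14 hours and 5 minutes → departure 6:41 AM UTC on Sep 27.
Midway is UTC−11:00: 6:41 AM − 11:00 = 7:41 PM on Sep 26.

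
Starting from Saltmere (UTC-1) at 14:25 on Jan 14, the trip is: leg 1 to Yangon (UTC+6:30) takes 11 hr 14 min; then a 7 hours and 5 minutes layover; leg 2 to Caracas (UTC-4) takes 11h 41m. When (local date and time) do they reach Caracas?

17:25 on January 15

Convert departure to UTC: 14:25 + 1:00 = 15:25 UTC on Jan 14.
Add 11 hours and 14 minutes leg 1 → 02:39 UTC (Jan 15).
Add 7 hours 5 minutes layover in Yangon → 09:44 UTC.
Add 11 hours 41 minutes leg 2 → 21:25 UTC.
Caracas is UTC−4:00, so local arrival = 21:25 − 4:00 = 17:25 on Jan 15.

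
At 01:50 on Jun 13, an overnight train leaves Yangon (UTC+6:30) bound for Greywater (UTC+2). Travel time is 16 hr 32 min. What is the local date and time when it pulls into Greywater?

13:52 on June 13

Greywater is 4:30 behind Yangon.
After 16 hours 32 minutes it is 18:22 in Yangon.
Shift by the zone difference: 18:22 − 4:30 = 13:52 on Jun 13 in Greywater.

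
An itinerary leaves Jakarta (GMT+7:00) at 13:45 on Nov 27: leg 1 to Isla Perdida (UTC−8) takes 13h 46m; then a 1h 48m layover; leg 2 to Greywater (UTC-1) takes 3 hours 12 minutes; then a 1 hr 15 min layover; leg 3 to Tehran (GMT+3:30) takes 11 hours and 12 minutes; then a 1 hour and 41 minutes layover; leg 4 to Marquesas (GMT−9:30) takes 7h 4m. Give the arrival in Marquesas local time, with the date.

Convert departure to UTC: 13:45 − 7:00 = 06:45 UTC on Nov 27.
Add 13 hours 46 minutes leg 1 → 20:31 UTC.
Add 1 hour and 48 minutes layover in Isla Perdida → 22:19 UTC.
Add 3 hours 12 minutes leg 2 → 01:31 UTC (Nov 28).
Add 1 hour and 15 minutes layover in Greywater → 02:46 UTC.
Add 11 hours 12 minutes leg 3 → 13:58 UTC.
Add 1 hour and 41 minutes layover in Tehran → 15:39 UTC.
Add 7 hours and 4 minutes leg 4 → 22:43 UTC.
Marquesas is UTC−9:30, so local arrival = 22:43 − 9:30 = 13:13 on Nov 28.

13:13 on November 28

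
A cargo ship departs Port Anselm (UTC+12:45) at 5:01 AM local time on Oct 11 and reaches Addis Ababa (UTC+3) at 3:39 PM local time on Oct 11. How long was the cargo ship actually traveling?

20 hours 23 minutes

Addis Ababa is 9:45 behind Port Anselm.
Clock-face elapsed time (ignoring zones) is 10 hours 38 minutes.
Actual elapsed = 10 hours 38 minutes + 9:45 = 20 hours 23 minutes.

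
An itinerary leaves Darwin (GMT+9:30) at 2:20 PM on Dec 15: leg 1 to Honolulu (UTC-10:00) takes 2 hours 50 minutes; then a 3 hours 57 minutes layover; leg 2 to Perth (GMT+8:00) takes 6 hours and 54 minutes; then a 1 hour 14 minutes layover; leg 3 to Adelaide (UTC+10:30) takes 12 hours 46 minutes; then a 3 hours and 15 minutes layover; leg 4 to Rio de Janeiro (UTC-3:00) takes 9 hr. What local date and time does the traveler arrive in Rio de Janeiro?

5:46 PM on December 16

Convert departure to UTC: 2:20 PM − 9:30 = 4:50 AM UTC on Dec 15.
Add 2 hours 50 minutes leg 1 → 7:40 AM UTC.
Add 3 hours and 57 minutes layover in Honolulu → 11:37 AM UTC.
Add 6 hours and 54 minutes leg 2 → 6:31 PM UTC.
Add 1 hour and 14 minutes layover in Perth → 7:45 PM UTC.
Add 12 hours 46 minutes leg 3 → 8:31 AM UTC (Dec 16).
Add 3 hours and 15 minutes layover in Adelaide → 11:46 AM UTC.
Add 9 hours leg 4 → 8:46 PM UTC.
Rio de Janeiro is UTC−3:00, so local arrival = 8:46 PM − 3:00 = 5:46 PM on Dec 16.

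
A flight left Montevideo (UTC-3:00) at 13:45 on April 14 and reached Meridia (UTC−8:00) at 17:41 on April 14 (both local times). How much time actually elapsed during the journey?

Departure in UTC: 13:45 + 3:00 = 16:45 on Apr 14.
Arrival in UTC: 17:41 + 8:00 = 01:41 on Apr 15.
Elapsed = 01:41 − 16:45 (+1 day) = 8 hours 56 minutes.

8 hours 56 minutes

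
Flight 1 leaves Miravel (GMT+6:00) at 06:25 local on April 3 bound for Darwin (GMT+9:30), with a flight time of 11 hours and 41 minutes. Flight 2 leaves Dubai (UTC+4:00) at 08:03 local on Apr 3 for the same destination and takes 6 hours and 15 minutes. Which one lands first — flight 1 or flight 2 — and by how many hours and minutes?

Flight 1 in UTC: 06:25 − 6:00 = 00:25 on Apr 3.
+11 hours and 41 minutes → arrive 12:06 UTC on Apr 3.
Flight 2 in UTC: 08:03 − 4:00 = 04:03 on Apr 3.
+6 hours and 15 minutes → arrive 10:18 UTC on Apr 3.
Flight 2 lands earlier by 1 hour 48 minutes.

the second, by 1 hour 48 minutes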